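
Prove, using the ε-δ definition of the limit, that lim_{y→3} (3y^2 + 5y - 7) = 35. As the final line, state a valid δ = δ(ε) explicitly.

Fix ε > 0. We want δ > 0 such that 0 < |y − 3| < δ implies |(3y^2 + 5y - 7) − 35| < ε.
(3y^2 + 5y - 7) − 35 = 3y^2 + 5y - 42 = (y − 3)(3y + 14).
So |(3y^2 + 5y - 7) − 35| = |y − 3|·|3y + 14|.
Assume first that |y − 3| < 2, so |y| < 5. Then |3y + 14| ≤ 3·5 + 14 = 29.
Hence |(3y^2 + 5y - 7) − 35| ≤ 29|y − 3| < ε provided |y − 3| < ε/29.
Choosing δ = min(2, ε/29) ensures both conditions, hence |(3y^2 + 5y - 7) − 35| < ε.

δ = min(2, ε/29)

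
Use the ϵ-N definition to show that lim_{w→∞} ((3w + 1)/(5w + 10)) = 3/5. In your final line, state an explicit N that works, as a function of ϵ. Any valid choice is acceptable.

N = 1/ϵ

Let ϵ > 0 be given. We seek N > 0 such that w > N implies |(3w + 1)/(5w + 10) − (3/5)| < ϵ.
(3w + 1)/(5w + 10) − (3/5) = (5(3w + 1) − 3(5w + 10)) / (5(5w + 10)) = -25/(5(5w + 10)).
For w > 0 we have 5w + 10 > 5w, so |(3w + 1)/(5w + 10) − (3/5)| = 25/(5(5w + 10)) < 25/(5·5w) = 1/w.
Thus |(3w + 1)/(5w + 10) − (3/5)| < ϵ whenever w > 1/ϵ.
Take N = 1/ϵ. If w > N then |(3w + 1)/(5w + 10) − (3/5)| < 1/w < ϵ.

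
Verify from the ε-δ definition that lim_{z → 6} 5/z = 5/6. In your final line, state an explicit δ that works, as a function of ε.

δ = min(3, (18/5)ε)

Fix ε > 0. We seek δ > 0 such that 0 < |z − 6| < δ implies |5/z − (5/6)| < ε.
|5/z − (5/6)| = 5·|6 − z|/(6·|z|) = 5|z − 6|/(6|z|).
Restrict δ ≤ 3. Then |z − 6| < 3 gives |z| > 3, so 6|z| > 18.
Then |5/z − (5/6)| < 5|z − 6|/18, which is < ε when |z − 6| < (18/5)ε.
Take δ = min(3, (18/5)ε). Then 0 < |z − 6| < δ gives both |z − 6| < 3 and |z − 6| < (18/5)ε, so |5/z − (5/6)| < ε.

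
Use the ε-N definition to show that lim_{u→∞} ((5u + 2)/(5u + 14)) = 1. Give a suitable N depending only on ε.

N = (12/5)/ε

Let ε > 0 be given. We seek N > 0 such that u > N implies |(5u + 2)/(5u + 14) − 1| < ε.
(5u + 2)/(5u + 14) − 1 = (5(5u + 2) − 5(5u + 14)) / (5(5u + 14)) = -60/(5(5u + 14)).
For u > 0 we have 5u + 14 > 5u, so |(5u + 2)/(5u + 14) − 1| = 60/(5(5u + 14)) < 60/(5·5u) = (12/5)/u.
Thus |(5u + 2)/(5u + 14) − 1| < ε whenever u > (12/5)/ε.
Take N = (12/5)/ε. If u > N then |(5u + 2)/(5u + 14) − 1| < (12/5)/u < ε.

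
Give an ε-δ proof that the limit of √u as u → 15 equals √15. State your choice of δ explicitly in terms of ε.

Suppose ε > 0. We want δ > 0 such that 0 < |u − 15| < δ implies |√u − √15| < ε.
Rationalise: √u − √15 = (u − 15)/(√u + √15), so |√u − √15| = |u − 15|/(√u + √15).
Restrict δ ≤ 15 so that |u − 15| < 15 forces u > 0, and then √u + √15 > √15.
Hence |√u − √15| < |u − 15|/√15, which is < ε once |u − 15| < √15·ε.
Take δ = min(15, √15·ε). If 0 < |u − 15| < δ then u > 0 and |√u − √15| < |u − 15|/√15 < ε.

δ = min(15, √15·ε)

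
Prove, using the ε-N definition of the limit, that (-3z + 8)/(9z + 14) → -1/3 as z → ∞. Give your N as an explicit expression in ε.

Let ε > 0 be given. We seek N > 0 such that z > N implies |(-3z + 8)/(9z + 14) + 1/3| < ε.
(-3z + 8)/(9z + 14) + 1/3 = (9(-3z + 8) − (-3)(9z + 14)) / (9(9z + 14)) = 114/(9(9z + 14)).
For z > 0 we have 9z + 14 > 9z, so |(-3z + 8)/(9z + 14) + 1/3| = 114/(9(9z + 14)) < 114/(9·9z) = (38/27)/z.
Thus |(-3z + 8)/(9z + 14) + 1/3| < ε whenever z > (38/27)/ε.
Take N = (38/27)/ε. If z > N then |(-3z + 8)/(9z + 14) + 1/3| < (38/27)/z < ε.

N = (38/27)/ε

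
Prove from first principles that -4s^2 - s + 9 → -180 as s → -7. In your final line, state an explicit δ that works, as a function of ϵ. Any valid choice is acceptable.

Let ϵ > 0 be given. We want δ > 0 such that 0 < |s + 7| < δ implies |(-4s^2 - s + 9) + 180| < ϵ.
(-4s^2 - s + 9) + 180 = -4s^2 - s + 189 = (s + 7)(-4s + 27).
So |(-4s^2 - s + 9) + 180| = |s + 7|·|-4s + 27|.
Require δ ≤ 2. Then |s + 7| < 2 gives |s| < 9, and by the triangle inequality |-4s + 27| ≤ 4·9 + 27 = 63.
Hence |(-4s^2 - s + 9) + 180| ≤ 63|s + 7| < ϵ provided |s + 7| < ϵ/63.
Choosing δ = min(2, ϵ/63) ensures both conditions, hence |(-4s^2 - s + 9) + 180| < ϵ.

δ = min(2, ϵ/63)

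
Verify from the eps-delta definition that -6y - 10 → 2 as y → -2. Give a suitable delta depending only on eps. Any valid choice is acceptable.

delta = eps/6

Let eps > 0. We need delta > 0 so that 0 < |y + 2| < delta implies |(-6y - 10) − 2| < eps.
Since (-6y - 10) − 2 = -6(y + 2), we have |(-6y - 10) − 2| = 6|y + 2|.
Thus it suffices that |y + 2| < eps/6.
Choosing delta = eps/6 gives |(-6y - 10) − 2| = 6|y + 2| < eps whenever |y + 2| < delta.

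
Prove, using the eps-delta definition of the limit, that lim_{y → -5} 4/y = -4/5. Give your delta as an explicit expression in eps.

delta = min(5/2, (25/8)eps)

Fix eps > 0. We seek delta > 0 such that 0 < |y + 5| < delta implies |4/y + 4/5| < eps.
|4/y + 4/5| = 4·|-5 − y|/(5·|y|) = 4|y + 5|/(5|y|).
Require delta ≤ 5/2 so that |y| > 5 − 5/2 = 5/2, hence 5|y| > 25/2.
Then |4/y + 4/5| < 4|y + 5|/(25/2), which is < eps when |y + 5| < (25/8)eps.
Take delta = min(5/2, (25/8)eps). Then 0 < |y + 5| < delta gives both |y + 5| < 5/2 and |y + 5| < (25/8)eps, so |4/y + 4/5| < eps.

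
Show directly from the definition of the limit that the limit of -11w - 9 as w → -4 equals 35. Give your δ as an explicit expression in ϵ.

Fix ϵ > 0. We need δ > 0 so that 0 < |w + 4| < δ implies |(-11w - 9) − 35| < ϵ.
|(-11w - 9) − 35| = |-11w - 44| = 11|w + 4|.
So 11|w + 4| < ϵ exactly when |w + 4| < ϵ/11.
Take δ = ϵ/11. If 0 < |w + 4| < δ then |(-11w - 9) − 35| = 11|w + 4| < 11·(ϵ/11) = ϵ.

δ = ϵ/11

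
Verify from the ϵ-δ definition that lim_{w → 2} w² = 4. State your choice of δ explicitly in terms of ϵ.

Let ϵ > 0 be given. We seek δ > 0 with 0 < |w − 2| < δ ⇒ |w² − 4| < ϵ.
Factor: w² − 4 = (w − 2)(w + 2), so |w² − 4| = |w − 2|·|w + 2|.
Restrict δ ≤ 1. Then |w − 2| < 1 gives |w| < 3, so by the triangle inequality |w + 2| ≤ 3 + 2 = 5.
Hence |w² − 4| ≤ 5|w − 2|, which is < ϵ once |w − 2| < ϵ/5.
Take δ = min(1, ϵ/5). If 0 < |w − 2| < δ then both bounds hold and |w² − 4| ≤ 5|w − 2| < 5·(ϵ/5) = ϵ.

δ = min(1, ϵ/5)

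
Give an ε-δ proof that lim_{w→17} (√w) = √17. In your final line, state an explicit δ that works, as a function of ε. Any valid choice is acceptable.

Suppose ε > 0. We want δ > 0 such that 0 < |w − 17| < δ implies |√w − √17| < ε.
Multiplying by the conjugate, |√w − √17| = |w − 17|/(√w + √17).
Restrict δ ≤ 17 so that |w − 17| < 17 forces w > 0, and then √w + √17 > √17.
Hence |√w − √17| < |w − 17|/√17, which is < ε once |w − 17| < √17·ε.
Take δ = min(17, √17·ε). If 0 < |w − 17| < δ then w > 0 and |√w − √17| < |w − 17|/√17 < ε.

δ = min(17, √17·ε)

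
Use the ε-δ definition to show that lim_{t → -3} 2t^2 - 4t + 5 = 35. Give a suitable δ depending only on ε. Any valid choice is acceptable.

Let ε > 0. We want δ > 0 such that 0 < |t + 3| < δ implies |(2t^2 - 4t + 5) − 35| < ε.
(2t^2 - 4t + 5) − 35 = 2t^2 - 4t - 30 = (t + 3)(2t - 10).
So |(2t^2 - 4t + 5) − 35| = |t + 3|·|2t - 10|.
Require δ ≤ 2. Then |t + 3| < 2 gives |t| < 5, and by the triangle inequality |2t - 10| ≤ 2·5 + 10 = 20.
Hence |(2t^2 - 4t + 5) − 35| ≤ 20|t + 3| < ε provided |t + 3| < ε/20.
Choosing δ = min(2, ε/20) ensures both conditions, hence |(2t^2 - 4t + 5) − 35| < ε.

δ = min(2, ε/20)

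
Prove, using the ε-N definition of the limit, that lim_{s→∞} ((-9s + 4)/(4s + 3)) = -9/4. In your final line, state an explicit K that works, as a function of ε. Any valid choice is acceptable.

Suppose ε > 0. We seek K > 0 such that s > K implies |(-9s + 4)/(4s + 3) + 9/4| < ε.
(-9s + 4)/(4s + 3) + 9/4 = (4(-9s + 4) − (-9)(4s + 3)) / (4(4s + 3)) = 43/(4(4s + 3)).
For s > 0 we have 4s + 3 > 4s, so |(-9s + 4)/(4s + 3) + 9/4| = 43/(4(4s + 3)) < 43/(4·4s) = (43/16)/s.
Thus |(-9s + 4)/(4s + 3) + 9/4| < ε whenever s > (43/16)/ε.
Take K = (43/16)/ε. If s > K then |(-9s + 4)/(4s + 3) + 9/4| < (43/16)/s < ε.

K = (43/16)/ε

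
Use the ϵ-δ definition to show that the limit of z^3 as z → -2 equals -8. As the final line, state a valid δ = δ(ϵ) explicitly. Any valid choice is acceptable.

δ = min(1, ϵ/19)

Suppose ϵ > 0. We seek δ > 0 with 0 < |z + 2| < δ ⇒ |z^3 + 8| < ϵ.
Factor: z^3 + 8 = (z + 2)(z^2 - 2z + 4), so |z^3 + 8| = |z + 2|·|z^2 - 2z + 4|.
Impose δ ≤ 1 so that |z| < 3; then |z^2 - 2z + 4| ≤ 19.
Hence |z^3 + 8| ≤ 19|z + 2|, which is < ϵ once |z + 2| < ϵ/19.
Take δ = min(1, ϵ/19). If 0 < |z + 2| < δ then both bounds hold and |z^3 + 8| ≤ 19|z + 2| < 19·(ϵ/19) = ϵ.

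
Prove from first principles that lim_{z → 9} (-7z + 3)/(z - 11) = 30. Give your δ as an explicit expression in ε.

Fix ε > 0. We want δ > 0 with 0 < |z − 9| < δ ⇒ |(-7z + 3)/(z - 11) − 30| < ε.
Combining over a common denominator, (-7z + 3)/(z - 11) − 30 = [(-7z + 3)·(-2) − (-60)·(z - 11)] / [(-2)·(z - 11)] = 74(z − 9) / ((-2)(z - 11)).
So |(-7z + 3)/(z - 11) − 30| = 74|z − 9| / (2·|z − 11|).
Require δ ≤ 1, so |z − 11| ≥ |-2| − |z − 9| > 2 − 1 = 1.
Hence |(-7z + 3)/(z - 11) − 30| < 74|z − 9|/(2·1) = 37|z − 9|, which is < ε once |z − 9| < (1/37)ε.
Take δ = min(1, (1/37)ε). Then 0 < |z − 9| < δ forces both bounds, so |(-7z + 3)/(z - 11) − 30| < ε.

δ = min(1, (1/37)ε)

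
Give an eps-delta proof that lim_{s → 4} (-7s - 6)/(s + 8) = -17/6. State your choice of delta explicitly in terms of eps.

Let eps > 0 be given. We want delta > 0 with 0 < |s − 4| < delta ⇒ |(-7s - 6)/(s + 8) + 17/6| < eps.
Combining over a common denominator, (-7s - 6)/(s + 8) + 17/6 = [(-7s - 6)·12 − (-34)·(s + 8)] / [12·(s + 8)] = -50(s − 4) / (12(s + 8)).
So |(-7s - 6)/(s + 8) + 17/6| = 50|s − 4| / (12·|s + 8|).
Restrict delta ≤ 6. Then |s − 4| < 6 gives |s + 8| = |(s − 4) + 12| ≥ 12 − 6 = 6.
Hence |(-7s - 6)/(s + 8) + 17/6| < 50|s − 4|/(12·6) = (25/36)|s − 4|, which is < eps once |s − 4| < (36/25)eps.
Take delta = min(6, (36/25)eps). Then 0 < |s − 4| < delta forces both bounds, so |(-7s - 6)/(s + 8) + 17/6| < eps.

delta = min(6, (36/25)eps)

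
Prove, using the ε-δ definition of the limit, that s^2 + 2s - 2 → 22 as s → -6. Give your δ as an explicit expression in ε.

Let ε > 0. We want δ > 0 such that 0 < |s + 6| < δ implies |(s^2 + 2s - 2) − 22| < ε.
(s^2 + 2s - 2) − 22 = s^2 + 2s - 24 = (s + 6)(s - 4).
So |(s^2 + 2s - 2) − 22| = |s + 6|·|s - 4|.
Assume first that |s + 6| < 2, so |s| < 8. Then |s - 4| ≤ 8 + 4 = 12.
Hence |(s^2 + 2s - 2) − 22| ≤ 12|s + 6| < ε provided |s + 6| < ε/12.
Take δ = min(2, ε/12). Then 0 < |s + 6| < δ gives both |s + 6| < 2 and |s + 6| < ε/12, so |(s^2 + 2s - 2) − 22| < ε.

δ = min(2, ε/12)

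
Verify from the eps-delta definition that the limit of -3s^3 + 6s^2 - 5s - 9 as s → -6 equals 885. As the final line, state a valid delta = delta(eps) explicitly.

Let eps > 0 be given. We want delta > 0 such that 0 < |s + 6| < delta implies |(-3s^3 + 6s^2 - 5s - 9) − 885| < eps.
(-3s^3 + 6s^2 - 5s - 9) − 885 = -3s^3 + 6s^2 - 5s - 894 = (s + 6)(-3s^2 + 24s - 149).
So |(-3s^3 + 6s^2 - 5s - 9) − 885| = |s + 6|·|-3s^2 + 24s - 149|.
Require delta ≤ 1. Then |s + 6| < 1 gives |s| < 7, and by the triangle inequality |-3s^2 + 24s - 149| ≤ 3·7^2 + 24·7 + 149 = 464.
Hence |(-3s^3 + 6s^2 - 5s - 9) − 885| ≤ 464|s + 6| < eps provided |s + 6| < eps/464.
Choosing delta = min(1, eps/464) ensures both conditions, hence |(-3s^3 + 6s^2 - 5s - 9) − 885| < eps.

delta = min(1, eps/464)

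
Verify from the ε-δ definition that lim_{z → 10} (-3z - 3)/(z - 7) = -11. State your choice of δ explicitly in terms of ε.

Suppose ε > 0. We want δ > 0 with 0 < |z − 10| < δ ⇒ |(-3z - 3)/(z - 7) + 11| < ε.
Combining over a common denominator, (-3z - 3)/(z - 7) + 11 = [(-3z - 3)·3 − (-33)·(z - 7)] / [3·(z - 7)] = 24(z − 10) / (3(z - 7)).
So |(-3z - 3)/(z - 7) + 11| = 24|z − 10| / (3·|z − 7|).
Restrict δ ≤ 3/2. Then |z − 10| < 3/2 gives |z − 7| = |(z − 10) + 3| ≥ 3 − 3/2 = 3/2.
Hence |(-3z - 3)/(z - 7) + 11| < 24|z − 10|/(3·(3/2)) = (16/3)|z − 10|, which is < ε once |z − 10| < (3/16)ε.
Take δ = min(3/2, (3/16)ε). Then 0 < |z − 10| < δ forces both bounds, so |(-3z - 3)/(z - 7) + 11| < ε.

δ = min(3/2, (3/16)ε)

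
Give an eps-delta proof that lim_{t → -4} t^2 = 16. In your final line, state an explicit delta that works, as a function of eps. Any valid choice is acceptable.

delta = min(2, eps/10)

Fix eps > 0. We seek delta > 0 with 0 < |t + 4| < delta ⇒ |t^2 − 16| < eps.
Factor: t^2 − 16 = (t + 4)(t - 4), so |t^2 − 16| = |t + 4|·|t - 4|.
Impose delta ≤ 2 so that |t| < 6; then |t - 4| ≤ 10.
Hence |t^2 − 16| ≤ 10|t + 4|, which is < eps once |t + 4| < eps/10.
Take delta = min(2, eps/10). If 0 < |t + 4| < delta then both bounds hold and |t^2 − 16| ≤ 10|t + 4| < 10·(eps/10) = eps.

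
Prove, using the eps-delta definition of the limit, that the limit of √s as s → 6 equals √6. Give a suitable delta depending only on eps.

delta = min(6, √6·eps)

Suppose eps > 0. We want delta > 0 such that 0 < |s − 6| < delta implies |√s − √6| < eps.
Multiplying by the conjugate, |√s − √6| = |s − 6|/(√s + √6).
Restrict delta ≤ 6 so that |s − 6| < 6 forces s > 0, and then √s + √6 > √6.
Hence |√s − √6| < |s − 6|/√6, which is < eps once |s − 6| < √6·eps.
Take delta = min(6, √6·eps). If 0 < |s − 6| < delta then s > 0 and |√s − √6| < |s − 6|/√6 < eps.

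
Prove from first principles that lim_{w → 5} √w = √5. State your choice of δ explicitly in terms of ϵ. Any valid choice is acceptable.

δ = min(5, √5·ϵ)

Suppose ϵ > 0. We want δ > 0 such that 0 < |w − 5| < δ implies |√w − √5| < ϵ.
Rationalise: √w − √5 = (w − 5)/(√w + √5), so |√w − √5| = |w − 5|/(√w + √5).
Restrict δ ≤ 5 so that |w − 5| < 5 forces w > 0, and then √w + √5 > √5.
Hence |√w − √5| < |w − 5|/√5, which is < ϵ once |w − 5| < √5·ϵ.
Take δ = min(5, √5·ϵ). If 0 < |w − 5| < δ then w > 0 and |√w − √5| < |w − 5|/√5 < ϵ.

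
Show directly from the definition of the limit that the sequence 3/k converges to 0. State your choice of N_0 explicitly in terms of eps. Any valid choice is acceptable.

N_0 = 3/eps

Suppose eps > 0. For k ≥ 1, |3/k − 0| = 3/(k) ≤ 3/k.
We need 3/k < eps, i.e. k > 3/eps.
Take N_0 = 3/eps. If k > N_0 then |3/k| ≤ 3/k < eps.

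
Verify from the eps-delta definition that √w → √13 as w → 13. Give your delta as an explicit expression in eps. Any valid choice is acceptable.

Suppose eps > 0. We want delta > 0 such that 0 < |w − 13| < delta implies |√w − √13| < eps.
Multiplying by the conjugate, |√w − √13| = |w − 13|/(√w + √13).
Restrict delta ≤ 13 so that |w − 13| < 13 forces w > 0, and then √w + √13 > √13.
Hence |√w − √13| < |w − 13|/√13, which is < eps once |w − 13| < √13·eps.
Take delta = min(13, √13·eps). If 0 < |w − 13| < delta then w > 0 and |√w − √13| < |w − 13|/√13 < eps.

delta = min(13, √13·eps)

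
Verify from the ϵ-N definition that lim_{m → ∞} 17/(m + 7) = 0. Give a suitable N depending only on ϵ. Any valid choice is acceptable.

N = 17/ϵ

Suppose ϵ > 0. For m ≥ 1, |17/(m + 7) − 0| = 17/(m + 7) ≤ 17/m.
We need 17/m < ϵ, i.e. m > 17/ϵ.
Take N = 17/ϵ. If m > N then |17/(m + 7)| ≤ 17/m < ϵ.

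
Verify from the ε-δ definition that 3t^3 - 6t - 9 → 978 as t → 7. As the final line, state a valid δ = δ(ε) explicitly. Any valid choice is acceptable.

Let ε > 0. We want δ > 0 such that 0 < |t − 7| < δ implies |(3t^3 - 6t - 9) − 978| < ε.
(3t^3 - 6t - 9) − 978 = 3t^3 - 6t - 987 = (t − 7)(3t^2 + 21t + 141).
So |(3t^3 - 6t - 9) − 978| = |t − 7|·|3t^2 + 21t + 141|.
Assume first that |t − 7| < 1, so |t| < 8. Then |3t^2 + 21t + 141| ≤ 3·8^2 + 21·8 + 141 = 501.
Hence |(3t^3 - 6t - 9) − 978| ≤ 501|t − 7| < ε provided |t − 7| < ε/501.
Take δ = min(1, ε/501). Then 0 < |t − 7| < δ gives both |t − 7| < 1 and |t − 7| < ε/501, so |(3t^3 - 6t - 9) − 978| < ε.

δ = min(1, ε/501)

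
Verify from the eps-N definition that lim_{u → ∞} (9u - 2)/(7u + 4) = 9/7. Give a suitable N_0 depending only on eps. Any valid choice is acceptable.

Fix eps > 0. We seek N_0 > 0 such that u > N_0 implies |(9u - 2)/(7u + 4) − (9/7)| < eps.
(9u - 2)/(7u + 4) − (9/7) = (7(9u - 2) − 9(7u + 4)) / (7(7u + 4)) = -50/(7(7u + 4)).
For u > 0 we have 7u + 4 > 7u, so |(9u - 2)/(7u + 4) − (9/7)| = 50/(7(7u + 4)) < 50/(7·7u) = (50/49)/u.
Thus |(9u - 2)/(7u + 4) − (9/7)| < eps whenever u > (50/49)/eps.
Take N_0 = (50/49)/eps. If u > N_0 then |(9u - 2)/(7u + 4) − (9/7)| < (50/49)/u < eps.

N_0 = (50/49)/eps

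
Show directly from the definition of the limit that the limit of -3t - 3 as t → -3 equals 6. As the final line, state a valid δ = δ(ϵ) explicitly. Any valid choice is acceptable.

δ = ϵ/3

Fix ϵ > 0. We need δ > 0 so that 0 < |t + 3| < δ implies |(-3t - 3) − 6| < ϵ.
|(-3t - 3) − 6| = |-3t - 9| = 3|t + 3|.
Thus it suffices that |t + 3| < ϵ/3.
Choosing δ = ϵ/3 gives |(-3t - 3) − 6| = 3|t + 3| < ϵ whenever |t + 3| < δ.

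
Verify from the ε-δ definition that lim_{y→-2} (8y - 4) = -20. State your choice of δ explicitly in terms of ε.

δ = ε/8

Suppose ε > 0. We need δ > 0 so that 0 < |y + 2| < δ implies |(8y - 4) + 20| < ε.
|(8y - 4) + 20| = |8y + 16| = 8|y + 2|.
Thus it suffices that |y + 2| < ε/8.
Choosing δ = ε/8 gives |(8y - 4) + 20| = 8|y + 2| < ε whenever |y + 2| < δ.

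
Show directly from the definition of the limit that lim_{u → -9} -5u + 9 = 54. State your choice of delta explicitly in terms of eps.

delta = eps/5

Suppose eps > 0. We need delta > 0 so that 0 < |u + 9| < delta implies |(-5u + 9) − 54| < eps.
Since (-5u + 9) − 54 = -5(u + 9), we have |(-5u + 9) − 54| = 5|u + 9|.
Thus it suffices that |u + 9| < eps/5.
Take delta = eps/5. If 0 < |u + 9| < delta then |(-5u + 9) − 54| = 5|u + 9| < 5·(eps/5) = eps.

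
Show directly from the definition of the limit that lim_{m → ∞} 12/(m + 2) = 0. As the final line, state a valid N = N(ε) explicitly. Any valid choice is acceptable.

N = 12/ε

Fix ε > 0. For m ≥ 1, |12/(m + 2) − 0| = 12/(m + 2) ≤ 12/m.
We need 12/m < ε, i.e. m > 12/ε.
Take N = 12/ε. If m > N then |12/(m + 2)| ≤ 12/m < ε.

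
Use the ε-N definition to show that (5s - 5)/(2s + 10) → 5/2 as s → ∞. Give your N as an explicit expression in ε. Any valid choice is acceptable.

Let ε > 0 be given. We seek N > 0 such that s > N implies |(5s - 5)/(2s + 10) − (5/2)| < ε.
(5s - 5)/(2s + 10) − (5/2) = (2(5s - 5) − 5(2s + 10)) / (2(2s + 10)) = -60/(2(2s + 10)).
For s > 0 we have 2s + 10 > 2s, so |(5s - 5)/(2s + 10) − (5/2)| = 60/(2(2s + 10)) < 60/(2·2s) = 15/s.
Thus |(5s - 5)/(2s + 10) − (5/2)| < ε whenever s > 15/ε.
Take N = 15/ε. If s > N then |(5s - 5)/(2s + 10) − (5/2)| < 15/s < ε.

N = 15/ε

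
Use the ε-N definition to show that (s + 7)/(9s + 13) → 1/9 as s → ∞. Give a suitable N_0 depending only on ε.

Fix ε > 0. We seek N_0 > 0 such that s > N_0 implies |(s + 7)/(9s + 13) − (1/9)| < ε.
(s + 7)/(9s + 13) − (1/9) = (9(s + 7) − (9s + 13)) / (9(9s + 13)) = 50/(9(9s + 13)).
For s > 0 we have 9s + 13 > 9s, so |(s + 7)/(9s + 13) − (1/9)| = 50/(9(9s + 13)) < 50/(9·9s) = (50/81)/s.
Thus |(s + 7)/(9s + 13) − (1/9)| < ε whenever s > (50/81)/ε.
Take N_0 = (50/81)/ε. If s > N_0 then |(s + 7)/(9s + 13) − (1/9)| < (50/81)/s < ε.

N_0 = (50/81)/ε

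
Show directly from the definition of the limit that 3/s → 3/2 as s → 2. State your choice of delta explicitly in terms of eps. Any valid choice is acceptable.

delta = min(1, (2/3)eps)

Fix eps > 0. We seek delta > 0 such that 0 < |s − 2| < delta implies |3/s − (3/2)| < eps.
|3/s − (3/2)| = 3·|2 − s|/(2·|s|) = 3|s − 2|/(2|s|).
Restrict delta ≤ 1. Then |s − 2| < 1 gives |s| > 1, so 2|s| > 2.
Then |3/s − (3/2)| < 3|s − 2|/2, which is < eps when |s − 2| < (2/3)eps.
Take delta = min(1, (2/3)eps). Then 0 < |s − 2| < delta gives both |s − 2| < 1 and |s − 2| < (2/3)eps, so |3/s − (3/2)| < eps.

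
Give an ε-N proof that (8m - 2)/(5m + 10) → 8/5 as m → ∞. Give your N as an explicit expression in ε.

N = (18/5)/ε

Let ε > 0. For m ≥ 1, |(8m - 2)/(5m + 10) − (8/5)| = |-90|/(5(5m + 10)) = 90/(5(5m + 10)).
Since 5m + 10 ≥ 5m for m ≥ 1, this is ≤ 90/(5·5m) = (18/5)/m.
So |(8m - 2)/(5m + 10) − (8/5)| < ε whenever m > (18/5)/ε.
Take N = (18/5)/ε. If m > N then |(8m - 2)/(5m + 10) − (8/5)| ≤ (18/5)/m < ε.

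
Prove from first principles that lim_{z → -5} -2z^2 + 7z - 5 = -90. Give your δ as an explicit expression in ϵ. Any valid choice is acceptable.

Let ϵ > 0. We want δ > 0 such that 0 < |z + 5| < δ implies |(-2z^2 + 7z - 5) + 90| < ϵ.
(-2z^2 + 7z - 5) + 90 = -2z^2 + 7z + 85 = (z + 5)(-2z + 17).
So |(-2z^2 + 7z - 5) + 90| = |z + 5|·|-2z + 17|.
Assume first that |z + 5| < 1, so |z| < 6. Then |-2z + 17| ≤ 2·6 + 17 = 29.
Hence |(-2z^2 + 7z - 5) + 90| ≤ 29|z + 5| < ϵ provided |z + 5| < ϵ/29.
Take δ = min(1, ϵ/29). Then 0 < |z + 5| < δ gives both |z + 5| < 1 and |z + 5| < ϵ/29, so |(-2z^2 + 7z - 5) + 90| < ϵ.

δ = min(1, ϵ/29)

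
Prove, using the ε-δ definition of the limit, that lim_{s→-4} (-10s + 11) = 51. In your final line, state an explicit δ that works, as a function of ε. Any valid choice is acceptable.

Fix ε > 0. We need δ > 0 so that 0 < |s + 4| < δ implies |(-10s + 11) − 51| < ε.
Since (-10s + 11) − 51 = -10(s + 4), we have |(-10s + 11) − 51| = 10|s + 4|.
Thus it suffices that |s + 4| < ε/10.
Choosing δ = ε/10 gives |(-10s + 11) − 51| = 10|s + 4| < ε whenever |s + 4| < δ.

δ = ε/10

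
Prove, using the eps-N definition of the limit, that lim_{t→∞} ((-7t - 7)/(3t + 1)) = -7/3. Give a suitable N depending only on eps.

N = (14/9)/eps

Let eps > 0. We seek N > 0 such that t > N implies |(-7t - 7)/(3t + 1) + 7/3| < eps.
(-7t - 7)/(3t + 1) + 7/3 = (3(-7t - 7) − (-7)(3t + 1)) / (3(3t + 1)) = -14/(3(3t + 1)).
For t > 0 we have 3t + 1 > 3t, so |(-7t - 7)/(3t + 1) + 7/3| = 14/(3(3t + 1)) < 14/(3·3t) = (14/9)/t.
Thus |(-7t - 7)/(3t + 1) + 7/3| < eps whenever t > (14/9)/eps.
Take N = (14/9)/eps. If t > N then |(-7t - 7)/(3t + 1) + 7/3| < (14/9)/t < eps.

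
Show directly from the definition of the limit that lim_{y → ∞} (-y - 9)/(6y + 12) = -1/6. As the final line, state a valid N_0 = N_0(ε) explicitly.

Let ε > 0 be given. We seek N_0 > 0 such that y > N_0 implies |(-y - 9)/(6y + 12) + 1/6| < ε.
(-y - 9)/(6y + 12) + 1/6 = (6(-y - 9) − (-1)(6y + 12)) / (6(6y + 12)) = -42/(6(6y + 12)).
For y > 0 we have 6y + 12 > 6y, so |(-y - 9)/(6y + 12) + 1/6| = 42/(6(6y + 12)) < 42/(6·6y) = (7/6)/y.
Thus |(-y - 9)/(6y + 12) + 1/6| < ε whenever y > (7/6)/ε.
Take N_0 = (7/6)/ε. If y > N_0 then |(-y - 9)/(6y + 12) + 1/6| < (7/6)/y < ε.

N_0 = (7/6)/ε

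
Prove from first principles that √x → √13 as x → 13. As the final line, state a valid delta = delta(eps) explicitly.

delta = min(13, √13·eps)

Let eps > 0 be given. We want delta > 0 such that 0 < |x − 13| < delta implies |√x − √13| < eps.
Multiplying by the conjugate, |√x − √13| = |x − 13|/(√x + √13).
Restrict delta ≤ 13 so that |x − 13| < 13 forces x > 0, and then √x + √13 > √13.
Hence |√x − √13| < |x − 13|/√13, which is < eps once |x − 13| < √13·eps.
Take delta = min(13, √13·eps). If 0 < |x − 13| < delta then x > 0 and |√x − √13| < |x − 13|/√13 < eps.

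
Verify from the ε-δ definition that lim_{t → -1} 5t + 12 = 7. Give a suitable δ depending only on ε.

Fix ε > 0. We need δ > 0 so that 0 < |t + 1| < δ implies |(5t + 12) − 7| < ε.
Since (5t + 12) − 7 = 5(t + 1), we have |(5t + 12) − 7| = 5|t + 1|.
Thus it suffices that |t + 1| < ε/5.
Choosing δ = ε/5 gives |(5t + 12) − 7| = 5|t + 1| < ε whenever |t + 1| < δ.

δ = ε/5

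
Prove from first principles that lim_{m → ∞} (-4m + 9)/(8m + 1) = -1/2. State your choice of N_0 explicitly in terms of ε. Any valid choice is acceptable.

N_0 = (19/16)/ε

Let ε > 0. For m ≥ 1, |(-4m + 9)/(8m + 1) + 1/2| = |76|/(8(8m + 1)) = 76/(8(8m + 1)).
Since 8m + 1 ≥ 8m for m ≥ 1, this is ≤ 76/(8·8m) = (19/16)/m.
So |(-4m + 9)/(8m + 1) + 1/2| < ε whenever m > (19/16)/ε.
Take N_0 = (19/16)/ε. If m > N_0 then |(-4m + 9)/(8m + 1) + 1/2| ≤ (19/16)/m < ε.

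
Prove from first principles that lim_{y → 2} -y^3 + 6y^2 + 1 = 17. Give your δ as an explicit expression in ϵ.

δ = min(1, ϵ/29)

Let ϵ > 0 be given. We want δ > 0 such that 0 < |y − 2| < δ implies |(-y^3 + 6y^2 + 1) − 17| < ϵ.
(-y^3 + 6y^2 + 1) − 17 = -y^3 + 6y^2 - 16 = (y − 2)(-y^2 + 4y + 8).
So |(-y^3 + 6y^2 + 1) − 17| = |y − 2|·|-y^2 + 4y + 8|.
Assume first that |y − 2| < 1, so |y| < 3. Then |-y^2 + 4y + 8| ≤ 3^2 + 4·3 + 8 = 29.
Hence |(-y^3 + 6y^2 + 1) − 17| ≤ 29|y − 2| < ϵ provided |y − 2| < ϵ/29.
Choosing δ = min(1, ϵ/29) ensures both conditions, hence |(-y^3 + 6y^2 + 1) − 17| < ϵ.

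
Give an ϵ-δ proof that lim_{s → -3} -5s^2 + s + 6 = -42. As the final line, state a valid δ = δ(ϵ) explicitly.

Fix ϵ > 0. We want δ > 0 such that 0 < |s + 3| < δ implies |(-5s^2 + s + 6) + 42| < ϵ.
(-5s^2 + s + 6) + 42 = -5s^2 + s + 48 = (s + 3)(-5s + 16).
So |(-5s^2 + s + 6) + 42| = |s + 3|·|-5s + 16|.
Require δ ≤ 1. Then |s + 3| < 1 gives |s| < 4, and by the triangle inequality |-5s + 16| ≤ 5·4 + 16 = 36.
Hence |(-5s^2 + s + 6) + 42| ≤ 36|s + 3| < ϵ provided |s + 3| < ϵ/36.
Take δ = min(1, ϵ/36). Then 0 < |s + 3| < δ gives both |s + 3| < 1 and |s + 3| < ϵ/36, so |(-5s^2 + s + 6) + 42| < ϵ.

δ = min(1, ϵ/36)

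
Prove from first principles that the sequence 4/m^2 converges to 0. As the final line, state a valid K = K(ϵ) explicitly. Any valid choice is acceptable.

Fix ϵ > 0. For m ≥ 1, |4/m^2 − 0| = 4/m^2.
4/m^2 < ϵ ⇔ m^2 > 4/ϵ ⇔ m > (4/ϵ)^{1/2}.
Take K = (4/ϵ)^{1/2}. Then m > K implies 4/m^2 < ϵ.

K = (4/ϵ)^{1/2}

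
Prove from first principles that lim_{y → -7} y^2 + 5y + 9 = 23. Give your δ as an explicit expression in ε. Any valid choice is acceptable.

Let ε > 0 be given. We want δ > 0 such that 0 < |y + 7| < δ implies |(y^2 + 5y + 9) − 23| < ε.
(y^2 + 5y + 9) − 23 = y^2 + 5y - 14 = (y + 7)(y - 2).
So |(y^2 + 5y + 9) − 23| = |y + 7|·|y - 2|.
Require δ ≤ 1. Then |y + 7| < 1 gives |y| < 8, and by the triangle inequality |y - 2| ≤ 8 + 2 = 10.
Hence |(y^2 + 5y + 9) − 23| ≤ 10|y + 7| < ε provided |y + 7| < ε/10.
Choosing δ = min(1, ε/10) ensures both conditions, hence |(y^2 + 5y + 9) − 23| < ε.

δ = min(1, ε/10)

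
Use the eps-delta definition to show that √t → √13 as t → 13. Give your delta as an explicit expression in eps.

Suppose eps > 0. We want delta > 0 such that 0 < |t − 13| < delta implies |√t − √13| < eps.
Multiplying by the conjugate, |√t − √13| = |t − 13|/(√t + √13).
Restrict delta ≤ 13 so that |t − 13| < 13 forces t > 0, and then √t + √13 > √13.
Hence |√t − √13| < |t − 13|/√13, which is < eps once |t − 13| < √13·eps.
Take delta = min(13, √13·eps). If 0 < |t − 13| < delta then t > 0 and |√t − √13| < |t − 13|/√13 < eps.

delta = min(13, √13·eps)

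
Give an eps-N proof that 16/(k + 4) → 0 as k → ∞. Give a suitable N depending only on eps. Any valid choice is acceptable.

N = 16/eps

Let eps > 0. For k ≥ 1, |16/(k + 4) − 0| = 16/(k + 4) ≤ 16/k.
We need 16/k < eps, i.e. k > 16/eps.
Take N = 16/eps. If k > N then |16/(k + 4)| ≤ 16/k < eps.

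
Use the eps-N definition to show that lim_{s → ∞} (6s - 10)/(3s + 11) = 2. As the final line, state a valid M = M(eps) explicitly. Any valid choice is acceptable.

Fix eps > 0. We seek M > 0 such that s > M implies |(6s - 10)/(3s + 11) − 2| < eps.
(6s - 10)/(3s + 11) − 2 = (3(6s - 10) − 6(3s + 11)) / (3(3s + 11)) = -96/(3(3s + 11)).
For s > 0 we have 3s + 11 > 3s, so |(6s - 10)/(3s + 11) − 2| = 96/(3(3s + 11)) < 96/(3·3s) = (32/3)/s.
Thus |(6s - 10)/(3s + 11) − 2| < eps whenever s > (32/3)/eps.
Take M = (32/3)/eps. If s > M then |(6s - 10)/(3s + 11) − 2| < (32/3)/s < eps.

M = (32/3)/eps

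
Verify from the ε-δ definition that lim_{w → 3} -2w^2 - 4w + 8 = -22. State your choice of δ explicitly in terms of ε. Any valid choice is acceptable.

δ = min(1, ε/18)

Let ε > 0. We want δ > 0 such that 0 < |w − 3| < δ implies |(-2w^2 - 4w + 8) + 22| < ε.
(-2w^2 - 4w + 8) + 22 = -2w^2 - 4w + 30 = (w − 3)(-2w - 10).
So |(-2w^2 - 4w + 8) + 22| = |w − 3|·|-2w - 10|.
Require δ ≤ 1. Then |w − 3| < 1 gives |w| < 4, and by the triangle inequality |-2w - 10| ≤ 2·4 + 10 = 18.
Hence |(-2w^2 - 4w + 8) + 22| ≤ 18|w − 3| < ε provided |w − 3| < ε/18.
Take δ = min(1, ε/18). Then 0 < |w − 3| < δ gives both |w − 3| < 1 and |w − 3| < ε/18, so |(-2w^2 - 4w + 8) + 22| < ε.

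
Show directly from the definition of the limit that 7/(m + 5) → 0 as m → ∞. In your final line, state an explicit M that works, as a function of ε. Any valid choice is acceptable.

M = 7/ε

Fix ε > 0. For m ≥ 1, |7/(m + 5) − 0| = 7/(m + 5) ≤ 7/m.
We need 7/m < ε, i.e. m > 7/ε.
Take M = 7/ε. If m > M then |7/(m + 5)| ≤ 7/m < ε.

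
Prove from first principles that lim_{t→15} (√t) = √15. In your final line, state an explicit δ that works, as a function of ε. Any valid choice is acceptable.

δ = min(15, √15·ε)

Let ε > 0. We want δ > 0 such that 0 < |t − 15| < δ implies |√t − √15| < ε.
Multiplying by the conjugate, |√t − √15| = |t − 15|/(√t + √15).
Restrict δ ≤ 15 so that |t − 15| < 15 forces t > 0, and then √t + √15 > √15.
Hence |√t − √15| < |t − 15|/√15, which is < ε once |t − 15| < √15·ε.
Take δ = min(15, √15·ε). If 0 < |t − 15| < δ then t > 0 and |√t − √15| < |t − 15|/√15 < ε.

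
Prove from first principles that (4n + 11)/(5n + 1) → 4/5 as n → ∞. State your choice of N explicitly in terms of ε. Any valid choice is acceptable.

N = (51/25)/ε

Let ε > 0. For n ≥ 1, |(4n + 11)/(5n + 1) − (4/5)| = |51|/(5(5n + 1)) = 51/(5(5n + 1)).
Since 5n + 1 ≥ 5n for n ≥ 1, this is ≤ 51/(5·5n) = (51/25)/n.
So |(4n + 11)/(5n + 1) − (4/5)| < ε whenever n > (51/25)/ε.
Take N = (51/25)/ε. If n > N then |(4n + 11)/(5n + 1) − (4/5)| ≤ (51/25)/n < ε.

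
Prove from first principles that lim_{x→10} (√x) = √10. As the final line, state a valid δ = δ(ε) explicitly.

δ = min(10, √10·ε)

Fix ε > 0. We want δ > 0 such that 0 < |x − 10| < δ implies |√x − √10| < ε.
Multiplying by the conjugate, |√x − √10| = |x − 10|/(√x + √10).
Restrict δ ≤ 10 so that |x − 10| < 10 forces x > 0, and then √x + √10 > √10.
Hence |√x − √10| < |x − 10|/√10, which is < ε once |x − 10| < √10·ε.
Take δ = min(10, √10·ε). If 0 < |x − 10| < δ then x > 0 and |√x − √10| < |x − 10|/√10 < ε.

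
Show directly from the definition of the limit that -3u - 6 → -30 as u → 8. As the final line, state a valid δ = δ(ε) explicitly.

Let ε > 0 be given. We need δ > 0 so that 0 < |u − 8| < δ implies |(-3u - 6) + 30| < ε.
Since (-3u - 6) + 30 = -3(u − 8), we have |(-3u - 6) + 30| = 3|u − 8|.
Thus it suffices that |u − 8| < ε/3.
Take δ = ε/3. If 0 < |u − 8| < δ then |(-3u - 6) + 30| = 3|u − 8| < 3·(ε/3) = ε.

δ = ε/3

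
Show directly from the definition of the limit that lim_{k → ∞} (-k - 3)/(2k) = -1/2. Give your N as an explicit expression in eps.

Suppose eps > 0. For k ≥ 1, |(-k - 3)/(2k) + 1/2| = |-6|/(2(2k)) = 6/(2(2k)).
Since 2k ≥ 2k for k ≥ 1, this is ≤ 6/(2·2k) = (3/2)/k.
So |(-k - 3)/(2k) + 1/2| < eps whenever k > (3/2)/eps.
Take N = (3/2)/eps. If k > N then |(-k - 3)/(2k) + 1/2| ≤ (3/2)/k < eps.

N = (3/2)/eps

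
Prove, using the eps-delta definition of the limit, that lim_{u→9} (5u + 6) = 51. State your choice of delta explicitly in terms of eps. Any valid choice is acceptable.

Fix eps > 0. We need delta > 0 so that 0 < |u − 9| < delta implies |(5u + 6) − 51| < eps.
Since (5u + 6) − 51 = 5(u − 9), we have |(5u + 6) − 51| = 5|u − 9|.
Thus it suffices that |u − 9| < eps/5.
Choosing delta = eps/5 gives |(5u + 6) − 51| = 5|u − 9| < eps whenever |u − 9| < delta.

delta = eps/5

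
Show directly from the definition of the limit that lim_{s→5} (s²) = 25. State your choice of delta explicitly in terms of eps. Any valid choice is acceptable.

delta = min(1, eps/11)

Suppose eps > 0. We seek delta > 0 with 0 < |s − 5| < delta ⇒ |s² − 25| < eps.
Factor: s² − 25 = (s − 5)(s + 5), so |s² − 25| = |s − 5|·|s + 5|.
Restrict delta ≤ 1. Then |s − 5| < 1 gives |s| < 6, so by the triangle inequality |s + 5| ≤ 6 + 5 = 11.
Hence |s² − 25| ≤ 11|s − 5|, which is < eps once |s − 5| < eps/11.
Take delta = min(1, eps/11). If 0 < |s − 5| < delta then both bounds hold and |s² − 25| ≤ 11|s − 5| < 11·(eps/11) = eps.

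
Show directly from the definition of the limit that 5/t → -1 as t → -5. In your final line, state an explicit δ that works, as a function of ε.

δ = min(5/2, (5/2)ε)

Let ε > 0 be given. We seek δ > 0 such that 0 < |t + 5| < δ implies |5/t + 1| < ε.
|5/t + 1| = 5·|-5 − t|/(5·|t|) = 5|t + 5|/(5|t|).
Restrict δ ≤ 5/2. Then |t + 5| < 5/2 gives |t| > 5/2, so 5|t| > 25/2.
Then |5/t + 1| < 5|t + 5|/(25/2), which is < ε when |t + 5| < (5/2)ε.
Take δ = min(5/2, (5/2)ε). Then 0 < |t + 5| < δ gives both |t + 5| < 5/2 and |t + 5| < (5/2)ε, so |5/t + 1| < ε.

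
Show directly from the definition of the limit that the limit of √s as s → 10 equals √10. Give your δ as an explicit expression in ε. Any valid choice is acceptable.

δ = min(10, √10·ε)

Suppose ε > 0. We want δ > 0 such that 0 < |s − 10| < δ implies |√s − √10| < ε.
Multiplying by the conjugate, |√s − √10| = |s − 10|/(√s + √10).
Restrict δ ≤ 10 so that |s − 10| < 10 forces s > 0, and then √s + √10 > √10.
Hence |√s − √10| < |s − 10|/√10, which is < ε once |s − 10| < √10·ε.
Take δ = min(10, √10·ε). If 0 < |s − 10| < δ then s > 0 and |√s − √10| < |s − 10|/√10 < ε.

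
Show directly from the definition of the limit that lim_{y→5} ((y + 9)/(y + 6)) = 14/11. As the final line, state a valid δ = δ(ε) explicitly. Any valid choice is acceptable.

Let ε > 0 be given. We want δ > 0 with 0 < |y − 5| < δ ⇒ |(y + 9)/(y + 6) − (14/11)| < ε.
Combining over a common denominator, (y + 9)/(y + 6) − (14/11) = [(y + 9)·11 − 14·(y + 6)] / [11·(y + 6)] = -3(y − 5) / (11(y + 6)).
So |(y + 9)/(y + 6) − (14/11)| = 3|y − 5| / (11·|y + 6|).
Require δ ≤ 11/2, so |y + 6| ≥ |11| − |y − 5| > 11 − 11/2 = 11/2.
Hence |(y + 9)/(y + 6) − (14/11)| < 3|y − 5|/(11·(11/2)) = (6/121)|y − 5|, which is < ε once |y − 5| < (121/6)ε.
Take δ = min(11/2, (121/6)ε). Then 0 < |y − 5| < δ forces both bounds, so |(y + 9)/(y + 6) − (14/11)| < ε.

δ = min(11/2, (121/6)ε)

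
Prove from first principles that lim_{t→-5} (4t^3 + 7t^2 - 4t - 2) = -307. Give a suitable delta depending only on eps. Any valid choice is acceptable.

Let eps > 0 be given. We want delta > 0 such that 0 < |t + 5| < delta implies |(4t^3 + 7t^2 - 4t - 2) + 307| < eps.
(4t^3 + 7t^2 - 4t - 2) + 307 = 4t^3 + 7t^2 - 4t + 305 = (t + 5)(4t^2 - 13t + 61).
So |(4t^3 + 7t^2 - 4t - 2) + 307| = |t + 5|·|4t^2 - 13t + 61|.
Assume first that |t + 5| < 1, so |t| < 6. Then |4t^2 - 13t + 61| ≤ 4·6^2 + 13·6 + 61 = 283.
Hence |(4t^3 + 7t^2 - 4t - 2) + 307| ≤ 283|t + 5| < eps provided |t + 5| < eps/283.
Choosing delta = min(1, eps/283) ensures both conditions, hence |(4t^3 + 7t^2 - 4t - 2) + 307| < eps.

delta = min(1, eps/283)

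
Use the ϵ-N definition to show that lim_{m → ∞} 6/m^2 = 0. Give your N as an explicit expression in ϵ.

N = (6/ϵ)^{1/2}

Let ϵ > 0. For m ≥ 1, |6/m^2 − 0| = 6/m^2.
6/m^2 < ϵ ⇔ m^2 > 6/ϵ ⇔ m > (6/ϵ)^{1/2}.
Take N = (6/ϵ)^{1/2}. Then m > N implies 6/m^2 < ϵ.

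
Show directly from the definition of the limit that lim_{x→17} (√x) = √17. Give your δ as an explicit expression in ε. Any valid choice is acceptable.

Let ε > 0. We want δ > 0 such that 0 < |x − 17| < δ implies |√x − √17| < ε.
Rationalise: √x − √17 = (x − 17)/(√x + √17), so |√x − √17| = |x − 17|/(√x + √17).
Restrict δ ≤ 17 so that |x − 17| < 17 forces x > 0, and then √x + √17 > √17.
Hence |√x − √17| < |x − 17|/√17, which is < ε once |x − 17| < √17·ε.
Take δ = min(17, √17·ε). If 0 < |x − 17| < δ then x > 0 and |√x − √17| < |x − 17|/√17 < ε.

δ = min(17, √17·ε)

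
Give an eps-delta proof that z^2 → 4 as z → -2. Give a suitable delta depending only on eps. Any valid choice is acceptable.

delta = min(2, eps/6)

Let eps > 0. We seek delta > 0 with 0 < |z + 2| < delta ⇒ |z^2 − 4| < eps.
Factor: z^2 − 4 = (z + 2)(z - 2), so |z^2 − 4| = |z + 2|·|z - 2|.
Restrict delta ≤ 2. Then |z + 2| < 2 gives |z| < 4, so by the triangle inequality |z - 2| ≤ 4 + 2 = 6.
Hence |z^2 − 4| ≤ 6|z + 2|, which is < eps once |z + 2| < eps/6.
Take delta = min(2, eps/6). If 0 < |z + 2| < delta then both bounds hold and |z^2 − 4| ≤ 6|z + 2| < 6·(eps/6) = eps.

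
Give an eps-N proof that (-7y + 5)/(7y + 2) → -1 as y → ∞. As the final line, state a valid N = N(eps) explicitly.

Suppose eps > 0. We seek N > 0 such that y > N implies |(-7y + 5)/(7y + 2) + 1| < eps.
(-7y + 5)/(7y + 2) + 1 = (7(-7y + 5) − (-7)(7y + 2)) / (7(7y + 2)) = 49/(7(7y + 2)).
For y > 0 we have 7y + 2 > 7y, so |(-7y + 5)/(7y + 2) + 1| = 49/(7(7y + 2)) < 49/(7·7y) = 1/y.
Thus |(-7y + 5)/(7y + 2) + 1| < eps whenever y > 1/eps.
Take N = 1/eps. If y > N then |(-7y + 5)/(7y + 2) + 1| < 1/y < eps.

N = 1/eps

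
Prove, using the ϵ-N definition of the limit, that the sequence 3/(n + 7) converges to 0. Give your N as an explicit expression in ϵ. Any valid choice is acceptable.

Suppose ϵ > 0. For n ≥ 1, |3/(n + 7) − 0| = 3/(n + 7) ≤ 3/n.
We need 3/n < ϵ, i.e. n > 3/ϵ.
Take N = 3/ϵ. If n > N then |3/(n + 7)| ≤ 3/n < ϵ.

N = 3/ϵ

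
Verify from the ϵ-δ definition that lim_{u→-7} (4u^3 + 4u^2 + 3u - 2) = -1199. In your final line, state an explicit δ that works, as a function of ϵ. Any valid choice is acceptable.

δ = min(1, ϵ/619)

Suppose ϵ > 0. We want δ > 0 such that 0 < |u + 7| < δ implies |(4u^3 + 4u^2 + 3u - 2) + 1199| < ϵ.
(4u^3 + 4u^2 + 3u - 2) + 1199 = 4u^3 + 4u^2 + 3u + 1197 = (u + 7)(4u^2 - 24u + 171).
So |(4u^3 + 4u^2 + 3u - 2) + 1199| = |u + 7|·|4u^2 - 24u + 171|.
Assume first that |u + 7| < 1, so |u| < 8. Then |4u^2 - 24u + 171| ≤ 4·8^2 + 24·8 + 171 = 619.
Hence |(4u^3 + 4u^2 + 3u - 2) + 1199| ≤ 619|u + 7| < ϵ provided |u + 7| < ϵ/619.
Take δ = min(1, ϵ/619). Then 0 < |u + 7| < δ gives both |u + 7| < 1 and |u + 7| < ϵ/619, so |(4u^3 + 4u^2 + 3u - 2) + 1199| < ϵ.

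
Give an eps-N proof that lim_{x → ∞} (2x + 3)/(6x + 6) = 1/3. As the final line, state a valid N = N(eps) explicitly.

Fix eps > 0. We seek N > 0 such that x > N implies |(2x + 3)/(6x + 6) − (1/3)| < eps.
(2x + 3)/(6x + 6) − (1/3) = (6(2x + 3) − 2(6x + 6)) / (6(6x + 6)) = 6/(6(6x + 6)).
For x > 0 we have 6x + 6 > 6x, so |(2x + 3)/(6x + 6) − (1/3)| = 6/(6(6x + 6)) < 6/(6·6x) = (1/6)/x.
Thus |(2x + 3)/(6x + 6) − (1/3)| < eps whenever x > (1/6)/eps.
Take N = (1/6)/eps. If x > N then |(2x + 3)/(6x + 6) − (1/3)| < (1/6)/x < eps.

N = (1/6)/eps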